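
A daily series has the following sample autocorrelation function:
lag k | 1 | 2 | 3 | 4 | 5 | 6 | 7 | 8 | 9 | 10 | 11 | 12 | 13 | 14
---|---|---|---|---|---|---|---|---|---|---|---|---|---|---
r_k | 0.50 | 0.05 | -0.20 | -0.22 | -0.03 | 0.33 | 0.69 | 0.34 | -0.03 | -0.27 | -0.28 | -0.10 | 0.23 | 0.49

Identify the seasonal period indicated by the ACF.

7

The largest autocorrelation is r_7 = 0.69; the remaining lags stay at or below 0.50. The elevated value at lag 1 (0.50), dropping to 0.05 at lag 2, reflects decaying short-term dependence rather than seasonality.
The dominant spike at lag 7 indicates a seasonal period of 7.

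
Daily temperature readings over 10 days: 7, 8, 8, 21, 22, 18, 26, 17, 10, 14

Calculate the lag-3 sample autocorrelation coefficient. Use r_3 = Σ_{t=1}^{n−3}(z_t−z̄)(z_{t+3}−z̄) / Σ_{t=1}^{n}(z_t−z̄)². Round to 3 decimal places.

Mean z̄ = (7 + 8 + 8 + 21 + 22 + 18 + 26 + 17 + 10 + 14)/10 = 15.1000
Numerator Σ_{t=1}^{7}(z_t−z̄)(z_{t+3}−z̄) = -66.7300
Denominator Σ(z_t−z̄)² = 406.9000
r_3 = -66.7300 / 406.9000 = -0.164

-0.164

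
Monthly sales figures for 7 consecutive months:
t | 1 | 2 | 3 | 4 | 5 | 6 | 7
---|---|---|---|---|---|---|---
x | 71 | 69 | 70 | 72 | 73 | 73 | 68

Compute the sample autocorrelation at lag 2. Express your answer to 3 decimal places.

Mean x̄ = (71 + 69 + 70 + 72 + 73 + 73 + 68)/7 = 70.8571
Deviations from mean: 0.1429, -1.8571, -0.8571, 1.1429, 2.1429, 2.1429, -2.8571
Σ(x_t−x̄)(x_{t+2}−x̄) = (-0.1224) + (-2.1224) + (-1.8367) + (2.4490) + (-6.1224) = -7.7551
Denominator Σ(x_t−x̄)² = 22.8571
r_2 = -7.7551 / 22.8571 = -0.339

-0.339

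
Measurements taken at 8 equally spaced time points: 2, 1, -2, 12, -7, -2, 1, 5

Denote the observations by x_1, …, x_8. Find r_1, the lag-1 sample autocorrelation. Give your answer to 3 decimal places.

Mean x̄ = (2 + 1 − 2 + 12 − 7 − 2 + 1 + 5)/8 = 1.2500
Deviations from mean: 0.7500, -0.2500, -3.2500, 10.7500, -8.2500, -3.2500, -0.2500, 3.7500
Numerator Σ_{t=1}^{7}(x_t−x̄)(x_{t+1}−x̄) = -96.3125
Denominator Σ(x_t−x̄)² = 219.5000
r_1 = -96.3125 / 219.5000 = -0.439

-0.439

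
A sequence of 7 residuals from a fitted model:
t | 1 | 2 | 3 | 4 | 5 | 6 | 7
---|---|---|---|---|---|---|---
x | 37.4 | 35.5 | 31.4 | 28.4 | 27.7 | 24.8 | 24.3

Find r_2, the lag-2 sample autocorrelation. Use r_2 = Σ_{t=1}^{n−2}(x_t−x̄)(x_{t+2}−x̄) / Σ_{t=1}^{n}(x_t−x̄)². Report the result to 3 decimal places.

0.127

Mean x̄ = (37.4 + 35.5 + 31.4 + 28.4 + 27.7 + 24.8 + 24.3)/7 = 29.9286
Deviations from mean: 7.4714, 5.5714, 1.4714, -1.5286, -2.2286, -5.1286, -5.6286
Σ(x_t−x̄)(x_{t+2}−x̄) = (10.9937) + (-8.5163) + (-3.2792) + (7.8394) + (12.5437) = 19.5812
Denominator Σ(x_t−x̄)² = 154.3143
r_2 = 19.5812 / 154.3143 = 0.127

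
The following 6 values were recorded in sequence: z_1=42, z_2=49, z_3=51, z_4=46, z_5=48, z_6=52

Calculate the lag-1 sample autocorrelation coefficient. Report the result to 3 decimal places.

Mean z̄ = (42 + 49 + 51 + 46 + 48 + 52)/6 = 48.0000
Σ(z_t−z̄)(z_{t+1}−z̄) = (-6.0000) + (3.0000) + (-6.0000) + (0.0000) + (0.0000) = -9.0000
Denominator Σ(z_t−z̄)² = 66.0000
r_1 = -9.0000 / 66.0000 = -0.136

-0.136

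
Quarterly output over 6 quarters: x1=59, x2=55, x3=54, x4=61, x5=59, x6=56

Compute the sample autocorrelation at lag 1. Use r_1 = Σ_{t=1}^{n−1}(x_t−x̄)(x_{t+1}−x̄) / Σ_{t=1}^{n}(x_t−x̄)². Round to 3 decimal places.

Mean x̄ = (59 + 55 + 54 + 61 + 59 + 56)/6 = 57.3333
Deviations from mean: 1.6667, -2.3333, -3.3333, 3.6667, 1.6667, -1.3333
Numerator Σ_{t=1}^{5}(x_t−x̄)(x_{t+1}−x̄) = -4.4444
Denominator Σ(x_t−x̄)² = 37.3333
r_1 = -4.4444 / 37.3333 = -0.119

-0.119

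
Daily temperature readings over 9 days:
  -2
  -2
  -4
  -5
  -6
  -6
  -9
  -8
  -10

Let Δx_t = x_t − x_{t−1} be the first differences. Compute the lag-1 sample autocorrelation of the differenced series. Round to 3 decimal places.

-0.750

First differences Δx: 0, -2, -1, -1, 0, -3, 1, -2
Mean of differences = -1.0000
Numerator Σ(Δx_t−Δx̄)(Δx_{t+1}−Δx̄) = -9.0000
Denominator Σ(Δx_t−Δx̄)² = 12.0000
r_1(Δx) = -9.0000 / 12.0000 = -0.750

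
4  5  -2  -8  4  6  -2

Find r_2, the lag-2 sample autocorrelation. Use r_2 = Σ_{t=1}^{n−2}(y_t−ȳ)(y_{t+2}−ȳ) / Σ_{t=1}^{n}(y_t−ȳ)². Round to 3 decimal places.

Mean ȳ = (4 + 5 − 2 − 8 + 4 + 6 − 2)/7 = 1.0000
Deviations from mean: 3.0000, 4.0000, -3.0000, -9.0000, 3.0000, 5.0000, -3.0000
Numerator Σ_{t=1}^{5}(y_t−ȳ)(y_{t+2}−ȳ) = -108.0000
Denominator Σ(y_t−ȳ)² = 158.0000
r_2 = -108.0000 / 158.0000 = -0.684

-0.684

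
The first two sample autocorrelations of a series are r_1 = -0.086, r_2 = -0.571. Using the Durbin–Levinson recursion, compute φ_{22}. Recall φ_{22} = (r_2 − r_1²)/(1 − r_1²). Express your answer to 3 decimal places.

φ_{22} = (r_2 − r_1²) / (1 − r_1²)
r_1² = (-0.086)² = 0.007396
Numerator = -0.571 − 0.0074 = -0.5784; denominator = 1 − 0.0074 = 0.9926
φ_{22} = -0.5784 / 0.9926 = -0.583

-0.583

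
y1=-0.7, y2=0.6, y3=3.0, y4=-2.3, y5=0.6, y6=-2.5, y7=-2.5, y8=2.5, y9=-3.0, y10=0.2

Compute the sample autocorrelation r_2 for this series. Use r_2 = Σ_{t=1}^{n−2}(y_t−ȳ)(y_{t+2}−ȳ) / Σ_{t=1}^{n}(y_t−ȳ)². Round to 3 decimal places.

Mean ȳ = (-0.7 + 0.6 + 3.0 − 2.3 + 0.6 − 2.5 − 2.5 + 2.5 − 3.0 + 0.2)/10 = -0.4100
Numerator Σ_{t=1}^{8}(y_t−ȳ)(y_{t+2}−ȳ) = 3.4918
Denominator Σ(y_t−ȳ)² = 41.6090
r_2 = 3.4918 / 41.6090 = 0.084

0.084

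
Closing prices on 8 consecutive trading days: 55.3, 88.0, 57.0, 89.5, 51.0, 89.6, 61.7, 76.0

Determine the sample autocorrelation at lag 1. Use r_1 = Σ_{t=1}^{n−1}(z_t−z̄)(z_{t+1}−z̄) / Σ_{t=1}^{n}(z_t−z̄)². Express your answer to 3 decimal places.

-0.893

Mean z̄ = (55.3 + 88.0 + 57.0 + 89.5 + 51.0 + 89.6 + 61.7 + 76.0)/8 = 71.0125
Σ(z_t−z̄)(z_{t+1}−z̄) = (-266.9161) + (-238.0373) + (-259.0561) + (-369.9811) + (-371.9823) + (-173.0961) + (-46.4461) = -1725.5152
Denominator Σ(z_t−z̄)² = 1931.1888
r_1 = -1725.5152 / 1931.1888 = -0.893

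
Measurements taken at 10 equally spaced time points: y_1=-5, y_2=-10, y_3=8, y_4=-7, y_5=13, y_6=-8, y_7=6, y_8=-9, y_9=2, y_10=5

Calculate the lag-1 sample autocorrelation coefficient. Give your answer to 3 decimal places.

Mean ȳ = (-5 − 10 + 8 − 7 + 13 − 8 + 6 − 9 + 2 + 5)/10 = -0.5000
Numerator Σ_{t=1}^{9}(y_t−ȳ)(y_{t+1}−ȳ) = -393.7500
Denominator Σ(y_t−ȳ)² = 614.5000
r_1 = -393.7500 / 614.5000 = -0.641

-0.641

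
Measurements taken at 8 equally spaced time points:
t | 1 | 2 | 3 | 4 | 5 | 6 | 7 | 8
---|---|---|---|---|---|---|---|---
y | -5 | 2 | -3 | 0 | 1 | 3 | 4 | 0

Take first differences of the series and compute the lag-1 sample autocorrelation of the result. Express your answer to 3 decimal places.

First differences Δy: 7, -5, 3, 1, 2, 1, -4
Mean of differences = 0.7143
Numerator Σ(Δy_t−Δȳ)(Δy_{t+1}−Δȳ) = -48.9388
Denominator Σ(Δy_t−Δȳ)² = 101.4286
r_1(Δy) = -48.9388 / 101.4286 = -0.482

-0.482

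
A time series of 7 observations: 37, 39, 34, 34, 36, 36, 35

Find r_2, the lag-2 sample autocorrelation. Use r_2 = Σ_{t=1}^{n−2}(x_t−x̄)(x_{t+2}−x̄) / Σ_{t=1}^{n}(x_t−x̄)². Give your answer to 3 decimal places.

Mean x̄ = (37 + 39 + 34 + 34 + 36 + 36 + 35)/7 = 35.8571
Σ(x_t−x̄)(x_{t+2}−x̄) = (-2.1224) + (-5.8367) + (-0.2653) + (-0.2653) + (-0.1224) = -8.6122
Denominator Σ(x_t−x̄)² = 18.8571
r_2 = -8.6122 / 18.8571 = -0.457

-0.457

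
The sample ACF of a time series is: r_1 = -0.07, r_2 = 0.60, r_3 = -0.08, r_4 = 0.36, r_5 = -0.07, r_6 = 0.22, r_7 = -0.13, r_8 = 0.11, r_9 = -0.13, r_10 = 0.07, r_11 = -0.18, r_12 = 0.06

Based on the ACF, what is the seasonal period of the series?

The largest autocorrelation is r_2 = 0.60, with weaker echoes at lags 4 (0.36) and 6 (0.22); the remaining lags stay at or below 0.11.
The dominant spike at lag 2 indicates a seasonal period of 2.

2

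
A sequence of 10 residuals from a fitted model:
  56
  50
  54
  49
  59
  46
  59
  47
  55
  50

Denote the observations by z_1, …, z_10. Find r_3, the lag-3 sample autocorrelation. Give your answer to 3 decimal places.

-0.638

Mean z̄ = (56 + 50 + 54 + 49 + 59 + 46 + 59 + 47 + 55 + 50)/10 = 52.5000
Σ(z_t−z̄)(z_{t+3}−z̄) = (-12.2500) + (-16.2500) + (-9.7500) + (-22.7500) + (-35.7500) + (-16.2500) + (-16.2500) = -129.2500
Denominator Σ(z_t−z̄)² = 202.5000
r_3 = -129.2500 / 202.5000 = -0.638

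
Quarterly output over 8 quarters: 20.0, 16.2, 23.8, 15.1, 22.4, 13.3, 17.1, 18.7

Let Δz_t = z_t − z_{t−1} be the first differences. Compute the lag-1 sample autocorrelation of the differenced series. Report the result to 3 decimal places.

First differences Δz: -3.8, 7.6, -8.7, 7.3, -9.1, 3.8, 1.6
Mean of differences = -0.1857
Numerator Σ(Δz_t−Δz̄)(Δz_{t+1}−Δz̄) = -253.3073
Denominator Σ(Δz_t−Δz̄)² = 300.7486
r_1(Δz) = -253.3073 / 300.7486 = -0.842

-0.842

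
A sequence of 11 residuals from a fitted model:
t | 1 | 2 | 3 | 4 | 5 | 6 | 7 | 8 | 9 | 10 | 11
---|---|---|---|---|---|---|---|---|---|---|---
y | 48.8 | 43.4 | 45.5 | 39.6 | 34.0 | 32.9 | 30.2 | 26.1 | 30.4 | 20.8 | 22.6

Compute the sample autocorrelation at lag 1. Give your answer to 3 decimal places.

Mean ȳ = (48.8 + 43.4 + 45.5 + 39.6 + 34.0 + 32.9 + 30.2 + 26.1 + 30.4 + 20.8 + 22.6)/11 = 34.0273
Numerator Σ_{t=1}^{10}(y_t−ȳ)(y_{t+1}−ȳ) = 572.3438
Denominator Σ(y_t−ȳ)² = 866.2218
r_1 = 572.3438 / 866.2218 = 0.661

0.661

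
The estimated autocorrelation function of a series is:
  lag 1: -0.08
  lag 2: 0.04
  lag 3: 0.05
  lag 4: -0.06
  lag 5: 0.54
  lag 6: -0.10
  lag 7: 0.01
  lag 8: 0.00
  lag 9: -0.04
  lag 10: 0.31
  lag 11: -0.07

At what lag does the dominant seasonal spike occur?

5

The largest autocorrelation is r_5 = 0.54, with a weaker echo at lag 10 (0.31); the remaining lags stay at or below 0.05.
The dominant spike at lag 5 indicates a seasonal period of 5.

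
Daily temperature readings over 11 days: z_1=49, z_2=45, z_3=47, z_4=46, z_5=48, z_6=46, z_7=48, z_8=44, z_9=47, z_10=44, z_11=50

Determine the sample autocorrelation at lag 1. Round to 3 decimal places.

Mean z̄ = (49 + 45 + 47 + 46 + 48 + 46 + 48 + 44 + 47 + 44 + 50)/11 = 46.7273
Numerator Σ_{t=1}^{10}(z_t−z̄)(z_{t+1}−z̄) = -21.2562
Denominator Σ(z_t−z̄)² = 38.1818
r_1 = -21.2562 / 38.1818 = -0.557

-0.557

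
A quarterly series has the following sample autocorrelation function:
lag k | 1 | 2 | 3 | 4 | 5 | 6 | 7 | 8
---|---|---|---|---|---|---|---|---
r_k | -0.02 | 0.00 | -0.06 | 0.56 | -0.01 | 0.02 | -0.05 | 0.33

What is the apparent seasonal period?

4

The largest autocorrelation is r_4 = 0.56, with a weaker echo at lag 8 (0.33); the remaining lags stay at or below 0.02.
The dominant spike at lag 4 indicates a seasonal period of 4.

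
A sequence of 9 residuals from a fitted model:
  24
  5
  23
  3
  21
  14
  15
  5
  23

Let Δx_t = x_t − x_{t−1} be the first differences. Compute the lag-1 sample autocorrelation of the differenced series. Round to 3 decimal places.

-0.736

First differences Δx: -19, 18, -20, 18, -7, 1, -10, 18
Mean of differences = -0.1250
Numerator Σ(Δx_t−Δx̄)(Δx_{t+1}−Δx̄) = -1385.0156
Denominator Σ(Δx_t−Δx̄)² = 1882.8750
r_1(Δx) = -1385.0156 / 1882.8750 = -0.736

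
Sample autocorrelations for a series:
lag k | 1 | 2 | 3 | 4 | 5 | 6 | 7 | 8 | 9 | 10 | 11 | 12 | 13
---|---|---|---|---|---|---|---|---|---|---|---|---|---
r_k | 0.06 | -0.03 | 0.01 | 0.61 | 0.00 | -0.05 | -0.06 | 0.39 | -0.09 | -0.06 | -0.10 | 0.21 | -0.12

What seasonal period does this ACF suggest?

4

The largest autocorrelation is r_4 = 0.61, with weaker echoes at lags 8 (0.39) and 12 (0.21); the remaining lags stay at or below 0.06.
The dominant spike at lag 4 indicates a seasonal period of 4.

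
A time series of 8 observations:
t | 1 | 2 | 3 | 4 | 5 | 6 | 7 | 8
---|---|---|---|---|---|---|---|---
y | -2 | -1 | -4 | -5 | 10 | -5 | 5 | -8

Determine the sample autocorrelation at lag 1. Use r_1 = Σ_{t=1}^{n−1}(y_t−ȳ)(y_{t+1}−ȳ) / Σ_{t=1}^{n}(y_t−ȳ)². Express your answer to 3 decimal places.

Mean ȳ = (-2 − 1 − 4 − 5 + 10 − 5 + 5 − 8)/8 = -1.2500
Σ(y_t−ȳ)(y_{t+1}−ȳ) = (-0.1875) + (-0.6875) + (10.3125) + (-42.1875) + (-42.1875) + (-23.4375) + (-42.1875) = -140.5625
Denominator Σ(y_t−ȳ)² = 247.5000
r_1 = -140.5625 / 247.5000 = -0.568

-0.568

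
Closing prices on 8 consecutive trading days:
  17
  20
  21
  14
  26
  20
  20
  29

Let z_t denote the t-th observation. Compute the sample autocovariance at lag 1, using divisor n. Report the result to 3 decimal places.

-5.455

Mean z̄ = (17 + 20 + 21 + 14 + 26 + 20 + 20 + 29)/8 = 20.8750
Σ_{t=1}^{7}(z_t−z̄)(z_{t+1}−z̄) = -43.6406
γ_1 = -43.6406 / 8 = -5.455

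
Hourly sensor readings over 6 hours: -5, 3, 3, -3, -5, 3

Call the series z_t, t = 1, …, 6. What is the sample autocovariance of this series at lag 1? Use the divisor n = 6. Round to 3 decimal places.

Mean z̄ = (-5 + 3 + 3 − 3 − 5 + 3)/6 = -0.6667
Σ_{t=1}^{5}(z_t−z̄)(z_{t+1}−z̄) = -16.7778
γ_1 = -16.7778 / 6 = -2.796

-2.796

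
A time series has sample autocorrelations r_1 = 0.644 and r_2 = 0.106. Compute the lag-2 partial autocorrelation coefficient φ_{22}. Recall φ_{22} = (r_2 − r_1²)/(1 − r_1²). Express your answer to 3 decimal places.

-0.528

φ_{22} = (r_2 − r_1²) / (1 − r_1²)
r_1² = (0.644)² = 0.414736
Numerator = 0.106 − 0.4147 = -0.3087; denominator = 1 − 0.4147 = 0.5853
φ_{22} = -0.3087 / 0.5853 = -0.528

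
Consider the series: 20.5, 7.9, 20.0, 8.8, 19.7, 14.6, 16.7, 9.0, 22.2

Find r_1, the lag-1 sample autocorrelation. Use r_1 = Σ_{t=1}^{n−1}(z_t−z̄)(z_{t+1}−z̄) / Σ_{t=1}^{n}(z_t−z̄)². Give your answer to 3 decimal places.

Mean z̄ = (20.5 + 7.9 + 20.0 + 8.8 + 19.7 + 14.6 + 16.7 + 9.0 + 22.2)/9 = 15.4889
Numerator Σ_{t=1}^{8}(z_t−z̄)(z_{t+1}−z̄) = -186.8312
Denominator Σ(z_t−z̄)² = 254.9289
r_1 = -186.8312 / 254.9289 = -0.733

-0.733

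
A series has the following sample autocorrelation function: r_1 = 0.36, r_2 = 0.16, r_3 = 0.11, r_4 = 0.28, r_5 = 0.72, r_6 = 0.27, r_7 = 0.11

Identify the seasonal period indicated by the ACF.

The largest autocorrelation is r_5 = 0.72; the remaining lags stay at or below 0.36. The elevated value at lag 1 (0.36), dropping to 0.16 at lag 2, reflects decaying short-term dependence rather than seasonality.
The dominant spike at lag 5 indicates a seasonal period of 5.

5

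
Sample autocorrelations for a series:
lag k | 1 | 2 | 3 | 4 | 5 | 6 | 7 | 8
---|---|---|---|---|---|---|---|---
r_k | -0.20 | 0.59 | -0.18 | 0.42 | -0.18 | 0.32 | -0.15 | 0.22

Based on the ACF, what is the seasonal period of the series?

The largest autocorrelation is r_2 = 0.59, with weaker echoes at lags 4 (0.42), 6 (0.32) and 8 (0.22); the remaining lags stay at or below -0.15.
The dominant spike at lag 2 indicates a seasonal period of 2.

2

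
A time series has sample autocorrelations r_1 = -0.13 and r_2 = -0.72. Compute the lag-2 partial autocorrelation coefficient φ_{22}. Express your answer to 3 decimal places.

-0.750

φ_{22} = (r_2 − r_1²) / (1 − r_1²)
r_1² = (-0.13)² = 0.0169
Numerator = -0.72 − 0.0169 = -0.7369; denominator = 1 − 0.0169 = 0.9831
φ_{22} = -0.7369 / 0.9831 = -0.750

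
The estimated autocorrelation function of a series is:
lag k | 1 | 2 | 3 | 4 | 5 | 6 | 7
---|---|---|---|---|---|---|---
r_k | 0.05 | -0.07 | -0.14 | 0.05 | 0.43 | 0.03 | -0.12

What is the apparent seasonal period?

The largest autocorrelation is r_5 = 0.43; the remaining lags stay at or below 0.05.
The dominant spike at lag 5 indicates a seasonal period of 5.

5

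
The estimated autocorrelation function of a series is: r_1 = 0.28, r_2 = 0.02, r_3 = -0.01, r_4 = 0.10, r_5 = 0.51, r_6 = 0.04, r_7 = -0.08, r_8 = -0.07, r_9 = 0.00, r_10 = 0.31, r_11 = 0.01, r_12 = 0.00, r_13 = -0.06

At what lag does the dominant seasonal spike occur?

The largest autocorrelation is r_5 = 0.51, with a weaker echo at lag 10 (0.31); the remaining lags stay at or below 0.28. The elevated value at lag 1 (0.28), dropping to 0.02 at lag 2, reflects decaying short-term dependence rather than seasonality.
The dominant spike at lag 5 indicates a seasonal period of 5.

5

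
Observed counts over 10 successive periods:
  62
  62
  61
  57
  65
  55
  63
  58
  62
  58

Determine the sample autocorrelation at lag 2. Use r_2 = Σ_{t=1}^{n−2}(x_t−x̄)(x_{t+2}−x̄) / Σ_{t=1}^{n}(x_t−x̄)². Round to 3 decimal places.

Mean x̄ = (62 + 62 + 61 + 57 + 65 + 55 + 63 + 58 + 62 + 58)/10 = 60.3000
Numerator Σ_{t=1}^{8}(x_t−x̄)(x_{t+2}−x̄) = 51.1200
Denominator Σ(x_t−x̄)² = 88.1000
r_2 = 51.1200 / 88.1000 = 0.580

0.580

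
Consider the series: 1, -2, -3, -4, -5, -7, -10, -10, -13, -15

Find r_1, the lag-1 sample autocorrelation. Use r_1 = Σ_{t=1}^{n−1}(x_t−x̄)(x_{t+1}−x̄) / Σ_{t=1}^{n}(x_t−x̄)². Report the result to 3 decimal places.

Mean x̄ = (1 − 2 − 3 − 4 − 5 − 7 − 10 − 10 − 13 − 15)/10 = -6.8000
Numerator Σ_{t=1}^{9}(x_t−x̄)(x_{t+1}−x̄) = 152.5600
Denominator Σ(x_t−x̄)² = 235.6000
r_1 = 152.5600 / 235.6000 = 0.648

0.648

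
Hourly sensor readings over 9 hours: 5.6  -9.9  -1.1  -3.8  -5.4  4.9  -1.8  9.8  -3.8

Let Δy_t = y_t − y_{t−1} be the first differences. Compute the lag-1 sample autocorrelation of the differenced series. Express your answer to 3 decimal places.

-0.578

First differences Δy: -15.5, 8.8, -2.7, -1.6, 10.3, -6.7, 11.6, -13.6
Mean of differences = -1.1750
Numerator Σ(Δy_t−Δȳ)(Δy_{t+1}−Δȳ) = -455.0431
Denominator Σ(Δy_t−Δȳ)² = 786.9950
r_1(Δy) = -455.0431 / 786.9950 = -0.578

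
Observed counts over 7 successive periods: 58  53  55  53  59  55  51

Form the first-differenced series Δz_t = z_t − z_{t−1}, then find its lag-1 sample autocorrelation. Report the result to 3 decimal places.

-0.356

First differences Δz: -5, 2, -2, 6, -4, -4
Mean of differences = -1.1667
Numerator Σ(Δz_t−Δz̄)(Δz_{t+1}−Δz̄) = -33.0278
Denominator Σ(Δz_t−Δz̄)² = 92.8333
r_1(Δz) = -33.0278 / 92.8333 = -0.356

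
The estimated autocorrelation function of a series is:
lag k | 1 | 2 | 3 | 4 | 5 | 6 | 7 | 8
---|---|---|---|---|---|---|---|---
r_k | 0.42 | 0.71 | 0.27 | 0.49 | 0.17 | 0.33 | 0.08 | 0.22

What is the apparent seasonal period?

The largest autocorrelation is r_2 = 0.71, with a weaker echo at lag 4 (0.49); the remaining lags stay at or below 0.42.
The dominant spike at lag 2 indicates a seasonal period of 2.

2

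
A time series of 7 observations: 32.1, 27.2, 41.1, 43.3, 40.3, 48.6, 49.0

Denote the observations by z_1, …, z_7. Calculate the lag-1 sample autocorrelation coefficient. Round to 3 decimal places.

Mean z̄ = (32.1 + 27.2 + 41.1 + 43.3 + 40.3 + 48.6 + 49.0)/7 = 40.2286
Deviations from mean: -8.1286, -13.0286, 0.8714, 3.0714, 0.0714, 8.3714, 8.7714
Numerator Σ_{t=1}^{6}(z_t−z̄)(z_{t+1}−z̄) = 171.4735
Denominator Σ(z_t−z̄)² = 393.0343
r_1 = 171.4735 / 393.0343 = 0.436

0.436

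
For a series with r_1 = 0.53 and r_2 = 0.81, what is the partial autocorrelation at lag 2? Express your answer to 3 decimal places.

φ_{22} = (r_2 − r_1²) / (1 − r_1²)
r_1² = (0.53)² = 0.2809
Numerator = 0.81 − 0.2809 = 0.5291; denominator = 1 − 0.2809 = 0.7191
φ_{22} = 0.5291 / 0.7191 = 0.736

0.736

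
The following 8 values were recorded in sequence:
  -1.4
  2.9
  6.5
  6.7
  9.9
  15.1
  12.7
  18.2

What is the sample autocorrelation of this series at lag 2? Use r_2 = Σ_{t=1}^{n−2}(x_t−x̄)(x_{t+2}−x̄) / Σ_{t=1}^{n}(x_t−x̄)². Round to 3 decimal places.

0.285

Mean x̄ = (-1.4 + 2.9 + 6.5 + 6.7 + 9.9 + 15.1 + 12.7 + 18.2)/8 = 8.8250
Deviations from mean: -10.2250, -5.9250, -2.3250, -2.1250, 1.0750, 6.2750, 3.8750, 9.3750
Σ(x_t−x̄)(x_{t+2}−x̄) = (23.7731) + (12.5906) + (-2.4994) + (-13.3344) + (4.1656) + (58.8281) = 83.5238
Denominator Σ(x_t−x̄)² = 293.0150
r_2 = 83.5238 / 293.0150 = 0.285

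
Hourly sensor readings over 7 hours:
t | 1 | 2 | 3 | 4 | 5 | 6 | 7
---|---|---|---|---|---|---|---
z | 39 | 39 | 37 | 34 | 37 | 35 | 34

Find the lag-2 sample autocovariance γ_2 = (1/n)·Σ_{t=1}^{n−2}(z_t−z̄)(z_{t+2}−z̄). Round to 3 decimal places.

Mean z̄ = (39 + 39 + 37 + 34 + 37 + 35 + 34)/7 = 36.4286
Σ_{t=1}^{5}(z_t−z̄)(z_{t+2}−z̄) = -2.3673
γ_2 = -2.3673 / 7 = -0.338

-0.338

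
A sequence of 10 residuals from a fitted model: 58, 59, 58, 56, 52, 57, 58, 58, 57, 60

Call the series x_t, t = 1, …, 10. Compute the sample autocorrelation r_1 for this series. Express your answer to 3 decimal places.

0.219

Mean x̄ = (58 + 59 + 58 + 56 + 52 + 57 + 58 + 58 + 57 + 60)/10 = 57.3000
Numerator Σ_{t=1}^{9}(x_t−x̄)(x_{t+1}−x̄) = 9.2100
Denominator Σ(x_t−x̄)² = 42.1000
r_1 = 9.2100 / 42.1000 = 0.219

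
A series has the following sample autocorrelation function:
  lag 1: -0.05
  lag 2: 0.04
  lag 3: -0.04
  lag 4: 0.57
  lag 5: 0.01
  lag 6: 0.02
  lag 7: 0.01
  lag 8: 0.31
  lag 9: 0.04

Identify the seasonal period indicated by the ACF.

4

The largest autocorrelation is r_4 = 0.57, with a weaker echo at lag 8 (0.31); the remaining lags stay at or below 0.04.
The dominant spike at lag 4 indicates a seasonal period of 4.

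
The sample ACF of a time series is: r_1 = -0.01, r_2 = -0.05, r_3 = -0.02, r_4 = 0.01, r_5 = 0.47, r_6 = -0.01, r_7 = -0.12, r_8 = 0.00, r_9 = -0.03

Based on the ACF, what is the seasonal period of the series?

5

The largest autocorrelation is r_5 = 0.47; the remaining lags stay at or below 0.01.
The dominant spike at lag 5 indicates a seasonal period of 5.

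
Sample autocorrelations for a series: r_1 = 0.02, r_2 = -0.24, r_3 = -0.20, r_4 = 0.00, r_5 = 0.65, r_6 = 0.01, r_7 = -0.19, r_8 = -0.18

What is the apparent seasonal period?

The largest autocorrelation is r_5 = 0.65; the remaining lags stay at or below 0.02.
The dominant spike at lag 5 indicates a seasonal period of 5.

5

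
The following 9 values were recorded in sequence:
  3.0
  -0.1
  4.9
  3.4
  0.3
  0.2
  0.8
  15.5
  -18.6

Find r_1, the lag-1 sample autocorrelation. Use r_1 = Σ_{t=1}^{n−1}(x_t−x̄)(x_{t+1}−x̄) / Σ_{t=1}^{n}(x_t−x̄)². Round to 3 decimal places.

-0.460

Mean x̄ = (3.0 − 0.1 + 4.9 + 3.4 + 0.3 + 0.2 + 0.8 + 15.5 − 18.6)/9 = 1.0444
Numerator Σ_{t=1}^{8}(x_t−x̄)(x_{t+1}−x̄) = -285.9920
Denominator Σ(x_t−x̄)² = 621.7422
r_1 = -285.9920 / 621.7422 = -0.460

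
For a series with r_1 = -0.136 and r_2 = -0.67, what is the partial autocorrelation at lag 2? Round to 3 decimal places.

φ_{22} = (r_2 − r_1²) / (1 − r_1²)
r_1² = (-0.136)² = 0.018496
Numerator = -0.67 − 0.0185 = -0.6885; denominator = 1 − 0.0185 = 0.9815
φ_{22} = -0.6885 / 0.9815 = -0.701

-0.701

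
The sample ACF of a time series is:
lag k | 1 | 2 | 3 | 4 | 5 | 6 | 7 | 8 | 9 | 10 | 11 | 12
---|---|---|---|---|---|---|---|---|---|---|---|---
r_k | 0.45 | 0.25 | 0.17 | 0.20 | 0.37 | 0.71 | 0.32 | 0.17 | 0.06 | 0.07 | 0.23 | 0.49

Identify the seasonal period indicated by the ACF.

6

The largest autocorrelation is r_6 = 0.71, with a weaker echo at lag 12 (0.49); the remaining lags stay at or below 0.45. The elevated value at lag 1 (0.45), dropping to 0.25 at lag 2, reflects decaying short-term dependence rather than seasonality.
The dominant spike at lag 6 indicates a seasonal period of 6.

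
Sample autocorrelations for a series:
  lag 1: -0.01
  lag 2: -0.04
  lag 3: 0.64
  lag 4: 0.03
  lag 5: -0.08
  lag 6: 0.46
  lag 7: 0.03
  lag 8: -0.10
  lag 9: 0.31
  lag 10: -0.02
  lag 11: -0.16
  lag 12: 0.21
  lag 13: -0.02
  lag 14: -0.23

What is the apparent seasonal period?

3

The largest autocorrelation is r_3 = 0.64, with weaker echoes at lags 6 (0.46), 9 (0.31) and 12 (0.21); the remaining lags stay at or below 0.03.
The dominant spike at lag 3 indicates a seasonal period of 3.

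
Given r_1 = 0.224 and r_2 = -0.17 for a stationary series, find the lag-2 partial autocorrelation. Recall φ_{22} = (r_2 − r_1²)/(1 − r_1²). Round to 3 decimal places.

φ_{22} = (r_2 − r_1²) / (1 − r_1²)
r_1² = (0.224)² = 0.050176
Numerator = -0.17 − 0.0502 = -0.2202; denominator = 1 − 0.0502 = 0.9498
φ_{22} = -0.2202 / 0.9498 = -0.232

-0.232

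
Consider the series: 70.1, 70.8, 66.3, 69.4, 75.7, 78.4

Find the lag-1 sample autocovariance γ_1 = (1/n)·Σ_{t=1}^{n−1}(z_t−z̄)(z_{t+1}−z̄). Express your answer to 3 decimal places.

6.116

Mean z̄ = (70.1 + 70.8 + 66.3 + 69.4 + 75.7 + 78.4)/6 = 71.7833
Deviations: -1.6833, -0.9833, -5.4833, -2.3833, 3.9167, 6.6167
Σ_{t=1}^{5}(z_t−z̄)(z_{t+1}−z̄) = 36.6964
γ_1 = 36.6964 / 6 = 6.116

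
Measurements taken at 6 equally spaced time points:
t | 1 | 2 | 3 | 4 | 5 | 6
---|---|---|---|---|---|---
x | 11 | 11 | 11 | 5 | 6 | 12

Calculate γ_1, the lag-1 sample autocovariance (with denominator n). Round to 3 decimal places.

Mean x̄ = (11 + 11 + 11 + 5 + 6 + 12)/6 = 9.3333
Σ_{t=1}^{5}(x_t−x̄)(x_{t+1}−x̄) = 3.8889
γ_1 = 3.8889 / 6 = 0.648

0.648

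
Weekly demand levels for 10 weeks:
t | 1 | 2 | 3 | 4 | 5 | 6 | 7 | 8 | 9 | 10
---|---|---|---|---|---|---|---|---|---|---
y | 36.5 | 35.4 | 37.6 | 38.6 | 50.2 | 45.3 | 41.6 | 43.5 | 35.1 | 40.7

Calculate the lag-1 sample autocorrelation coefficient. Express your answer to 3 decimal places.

0.286

Mean ȳ = (36.5 + 35.4 + 37.6 + 38.6 + 50.2 + 45.3 + 41.6 + 43.5 + 35.1 + 40.7)/10 = 40.4500
Numerator Σ_{t=1}^{9}(y_t−ȳ)(y_{t+1}−ȳ) = 60.2925
Denominator Σ(y_t−ȳ)² = 210.5450
r_1 = 60.2925 / 210.5450 = 0.286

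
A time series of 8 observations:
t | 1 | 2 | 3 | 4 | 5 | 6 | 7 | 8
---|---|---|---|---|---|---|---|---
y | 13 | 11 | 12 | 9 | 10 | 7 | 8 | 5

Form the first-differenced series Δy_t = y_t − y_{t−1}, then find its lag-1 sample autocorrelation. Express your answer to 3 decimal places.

First differences Δy: -2, 1, -3, 1, -3, 1, -3
Mean of differences = -1.1429
Numerator Σ(Δy_t−Δȳ)(Δy_{t+1}−Δȳ) = -21.7347
Denominator Σ(Δy_t−Δȳ)² = 24.8571
r_1(Δy) = -21.7347 / 24.8571 = -0.874

-0.874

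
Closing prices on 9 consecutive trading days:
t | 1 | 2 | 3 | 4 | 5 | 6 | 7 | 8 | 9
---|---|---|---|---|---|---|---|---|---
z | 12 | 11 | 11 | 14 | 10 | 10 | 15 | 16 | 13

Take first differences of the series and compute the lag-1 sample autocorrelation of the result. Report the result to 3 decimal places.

First differences Δz: -1, 0, 3, -4, 0, 5, 1, -3
Mean of differences = 0.1250
Numerator Σ(Δz_t−Δz̄)(Δz_{t+1}−Δz̄) = -10.6406
Denominator Σ(Δz_t−Δz̄)² = 60.8750
r_1(Δz) = -10.6406 / 60.8750 = -0.175

-0.175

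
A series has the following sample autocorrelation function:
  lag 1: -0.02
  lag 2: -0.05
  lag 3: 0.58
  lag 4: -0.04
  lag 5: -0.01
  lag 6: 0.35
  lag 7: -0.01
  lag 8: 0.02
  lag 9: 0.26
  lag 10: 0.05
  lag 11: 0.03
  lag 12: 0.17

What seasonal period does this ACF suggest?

The largest autocorrelation is r_3 = 0.58, with weaker echoes at lags 6 (0.35), 9 (0.26) and 12 (0.17); the remaining lags stay at or below 0.05.
The dominant spike at lag 3 indicates a seasonal period of 3.

3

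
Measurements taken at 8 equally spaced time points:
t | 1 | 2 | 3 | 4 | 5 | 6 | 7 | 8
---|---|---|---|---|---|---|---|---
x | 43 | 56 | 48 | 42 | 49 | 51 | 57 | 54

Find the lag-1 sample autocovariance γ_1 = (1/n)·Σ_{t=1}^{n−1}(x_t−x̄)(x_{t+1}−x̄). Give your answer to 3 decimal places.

Mean x̄ = (43 + 56 + 48 + 42 + 49 + 51 + 57 + 54)/8 = 50.0000
Deviations: -7.0000, 6.0000, -2.0000, -8.0000, -1.0000, 1.0000, 7.0000, 4.0000
Σ_{t=1}^{7}(x_t−x̄)(x_{t+1}−x̄) = 4.0000
γ_1 = 4.0000 / 8 = 0.500

0.500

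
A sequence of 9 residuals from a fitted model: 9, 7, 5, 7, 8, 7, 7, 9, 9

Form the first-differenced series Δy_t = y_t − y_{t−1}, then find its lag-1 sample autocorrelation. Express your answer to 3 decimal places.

0.056

First differences Δy: -2, -2, 2, 1, -1, 0, 2, 0
Mean of differences = 0.0000
Numerator Σ(Δy_t−Δȳ)(Δy_{t+1}−Δȳ) = 1.0000
Denominator Σ(Δy_t−Δȳ)² = 18.0000
r_1(Δy) = 1.0000 / 18.0000 = 0.056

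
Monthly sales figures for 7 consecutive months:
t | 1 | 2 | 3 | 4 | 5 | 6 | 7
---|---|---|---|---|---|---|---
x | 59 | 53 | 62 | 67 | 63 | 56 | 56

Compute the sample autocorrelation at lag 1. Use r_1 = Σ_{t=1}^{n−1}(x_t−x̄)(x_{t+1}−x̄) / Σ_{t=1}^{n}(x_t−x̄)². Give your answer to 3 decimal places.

Mean x̄ = (59 + 53 + 62 + 67 + 63 + 56 + 56)/7 = 59.4286
Numerator Σ_{t=1}^{6}(x_t−x̄)(x_{t+1}−x̄) = 32.2449
Denominator Σ(x_t−x̄)² = 141.7143
r_1 = 32.2449 / 141.7143 = 0.228

0.228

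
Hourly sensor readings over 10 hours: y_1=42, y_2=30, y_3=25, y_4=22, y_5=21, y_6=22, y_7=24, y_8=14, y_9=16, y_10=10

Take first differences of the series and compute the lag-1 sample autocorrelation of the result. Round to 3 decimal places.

-0.168

First differences Δy: -12, -5, -3, -1, 1, 2, -10, 2, -6
Mean of differences = -3.5556
Numerator Σ(Δy_t−Δȳ)(Δy_{t+1}−Δȳ) = -35.4198
Denominator Σ(Δy_t−Δȳ)² = 210.2222
r_1(Δy) = -35.4198 / 210.2222 = -0.168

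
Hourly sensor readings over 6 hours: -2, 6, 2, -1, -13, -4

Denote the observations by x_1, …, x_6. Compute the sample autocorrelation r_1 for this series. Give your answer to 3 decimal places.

Mean x̄ = (-2 + 6 + 2 − 1 − 13 − 4)/6 = -2.0000
Σ(x_t−x̄)(x_{t+1}−x̄) = (0.0000) + (32.0000) + (4.0000) + (-11.0000) + (22.0000) = 47.0000
Denominator Σ(x_t−x̄)² = 206.0000
r_1 = 47.0000 / 206.0000 = 0.228

0.228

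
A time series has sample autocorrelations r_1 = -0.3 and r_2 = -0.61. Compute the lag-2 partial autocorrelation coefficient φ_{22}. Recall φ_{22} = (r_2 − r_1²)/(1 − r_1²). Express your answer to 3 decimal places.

-0.769

φ_{22} = (r_2 − r_1²) / (1 − r_1²)
r_1² = (-0.3)² = 0.09
Numerator = -0.61 − 0.0900 = -0.7000; denominator = 1 − 0.0900 = 0.9100
φ_{22} = -0.7000 / 0.9100 = -0.769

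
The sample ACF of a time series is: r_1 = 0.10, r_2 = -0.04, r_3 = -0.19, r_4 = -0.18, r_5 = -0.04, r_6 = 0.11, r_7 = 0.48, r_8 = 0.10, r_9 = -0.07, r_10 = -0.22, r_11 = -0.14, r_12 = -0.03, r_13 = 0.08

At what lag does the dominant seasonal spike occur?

7

The largest autocorrelation is r_7 = 0.48; the remaining lags stay at or below 0.11.
The dominant spike at lag 7 indicates a seasonal period of 7.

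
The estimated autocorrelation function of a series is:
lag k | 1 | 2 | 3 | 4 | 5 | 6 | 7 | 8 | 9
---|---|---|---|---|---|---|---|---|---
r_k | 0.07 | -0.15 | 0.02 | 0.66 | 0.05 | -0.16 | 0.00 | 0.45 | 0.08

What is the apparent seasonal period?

The largest autocorrelation is r_4 = 0.66, with a weaker echo at lag 8 (0.45); the remaining lags stay at or below 0.08.
The dominant spike at lag 4 indicates a seasonal period of 4.

4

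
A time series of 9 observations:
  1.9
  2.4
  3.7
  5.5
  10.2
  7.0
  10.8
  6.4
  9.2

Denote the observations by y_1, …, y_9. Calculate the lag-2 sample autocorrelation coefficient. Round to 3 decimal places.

Mean ȳ = (1.9 + 2.4 + 3.7 + 5.5 + 10.2 + 7.0 + 10.8 + 6.4 + 9.2)/9 = 6.3444
Numerator Σ_{t=1}^{7}(y_t−ȳ)(y_{t+2}−ȳ) = 34.2727
Denominator Σ(y_t−ȳ)² = 86.3222
r_2 = 34.2727 / 86.3222 = 0.397

0.397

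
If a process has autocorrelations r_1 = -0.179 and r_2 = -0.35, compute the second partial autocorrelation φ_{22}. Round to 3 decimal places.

-0.395

φ_{22} = (r_2 − r_1²) / (1 − r_1²)
r_1² = (-0.179)² = 0.032041
Numerator = -0.35 − 0.0320 = -0.3820; denominator = 1 − 0.0320 = 0.9680
φ_{22} = -0.3820 / 0.9680 = -0.395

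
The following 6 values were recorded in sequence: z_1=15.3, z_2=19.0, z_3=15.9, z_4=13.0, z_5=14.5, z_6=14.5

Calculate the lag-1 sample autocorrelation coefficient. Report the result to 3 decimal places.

0.157

Mean z̄ = (15.3 + 19.0 + 15.9 + 13.0 + 14.5 + 14.5)/6 = 15.3667
Deviations from mean: -0.0667, 3.6333, 0.5333, -2.3667, -0.8667, -0.8667
Σ(z_t−z̄)(z_{t+1}−z̄) = (-0.2422) + (1.9378) + (-1.2622) + (2.0511) + (0.7511) = 3.2356
Denominator Σ(z_t−z̄)² = 20.5933
r_1 = 3.2356 / 20.5933 = 0.157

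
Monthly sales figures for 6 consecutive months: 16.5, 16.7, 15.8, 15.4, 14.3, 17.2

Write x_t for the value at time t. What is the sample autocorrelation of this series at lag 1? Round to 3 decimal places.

Mean x̄ = (16.5 + 16.7 + 15.8 + 15.4 + 14.3 + 17.2)/6 = 15.9833
Deviations from mean: 0.5167, 0.7167, -0.1833, -0.5833, -1.6833, 1.2167
Σ(x_t−x̄)(x_{t+1}−x̄) = (0.3703) + (-0.1314) + (0.1069) + (0.9819) + (-2.0481) = -0.7203
Denominator Σ(x_t−x̄)² = 5.4683
r_1 = -0.7203 / 5.4683 = -0.132

-0.132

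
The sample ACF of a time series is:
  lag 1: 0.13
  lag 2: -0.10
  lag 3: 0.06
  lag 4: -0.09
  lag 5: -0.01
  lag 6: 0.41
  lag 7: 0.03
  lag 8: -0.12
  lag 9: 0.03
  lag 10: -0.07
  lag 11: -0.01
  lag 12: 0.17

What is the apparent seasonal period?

The largest autocorrelation is r_6 = 0.41, with a weaker echo at lag 12 (0.17); the remaining lags stay at or below 0.13.
The dominant spike at lag 6 indicates a seasonal period of 6.

6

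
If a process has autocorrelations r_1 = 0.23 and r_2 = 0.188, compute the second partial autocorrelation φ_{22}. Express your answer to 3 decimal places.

φ_{22} = (r_2 − r_1²) / (1 − r_1²)
r_1² = (0.23)² = 0.0529
Numerator = 0.188 − 0.0529 = 0.1351; denominator = 1 − 0.0529 = 0.9471
φ_{22} = 0.1351 / 0.9471 = 0.143

0.143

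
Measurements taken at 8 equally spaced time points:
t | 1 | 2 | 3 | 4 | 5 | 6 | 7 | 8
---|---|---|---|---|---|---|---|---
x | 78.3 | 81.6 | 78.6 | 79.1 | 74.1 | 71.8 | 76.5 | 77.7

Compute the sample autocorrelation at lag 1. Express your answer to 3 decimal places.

Mean x̄ = (78.3 + 81.6 + 78.6 + 79.1 + 74.1 + 71.8 + 76.5 + 77.7)/8 = 77.2125
Numerator Σ_{t=1}^{7}(x_t−x̄)(x_{t+1}−x̄) = 27.9586
Denominator Σ(x_t−x̄)² = 65.6488
r_1 = 27.9586 / 65.6488 = 0.426

0.426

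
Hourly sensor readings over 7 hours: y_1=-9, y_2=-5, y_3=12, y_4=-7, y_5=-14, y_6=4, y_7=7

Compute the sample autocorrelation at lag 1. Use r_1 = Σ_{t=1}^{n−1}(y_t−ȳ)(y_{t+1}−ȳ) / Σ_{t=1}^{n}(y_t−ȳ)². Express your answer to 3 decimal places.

-0.091

Mean ȳ = (-9 − 5 + 12 − 7 − 14 + 4 + 7)/7 = -1.7143
Deviations from mean: -7.2857, -3.2857, 13.7143, -5.2857, -12.2857, 5.7143, 8.7143
Σ(y_t−ȳ)(y_{t+1}−ȳ) = (23.9388) + (-45.0612) + (-72.4898) + (64.9388) + (-70.2041) + (49.7959) = -49.0816
Denominator Σ(y_t−ȳ)² = 539.4286
r_1 = -49.0816 / 539.4286 = -0.091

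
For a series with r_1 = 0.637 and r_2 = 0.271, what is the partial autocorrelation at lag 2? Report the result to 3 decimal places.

φ_{22} = (r_2 − r_1²) / (1 − r_1²)
r_1² = (0.637)² = 0.405769
Numerator = 0.271 − 0.4058 = -0.1348; denominator = 1 − 0.4058 = 0.5942
φ_{22} = -0.1348 / 0.5942 = -0.227

-0.227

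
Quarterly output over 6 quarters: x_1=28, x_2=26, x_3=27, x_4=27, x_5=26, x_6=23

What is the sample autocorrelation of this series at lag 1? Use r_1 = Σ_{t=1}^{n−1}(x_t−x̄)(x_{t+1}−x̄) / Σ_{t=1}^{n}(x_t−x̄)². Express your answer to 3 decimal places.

Mean x̄ = (28 + 26 + 27 + 27 + 26 + 23)/6 = 26.1667
Deviations from mean: 1.8333, -0.1667, 0.8333, 0.8333, -0.1667, -3.1667
Σ(x_t−x̄)(x_{t+1}−x̄) = (-0.3056) + (-0.1389) + (0.6944) + (-0.1389) + (0.5278) = 0.6389
Denominator Σ(x_t−x̄)² = 14.8333
r_1 = 0.6389 / 14.8333 = 0.043

0.043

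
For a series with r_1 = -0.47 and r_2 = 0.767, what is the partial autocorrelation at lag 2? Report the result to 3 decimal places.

φ_{22} = (r_2 − r_1²) / (1 − r_1²)
r_1² = (-0.47)² = 0.2209
Numerator = 0.767 − 0.2209 = 0.5461; denominator = 1 − 0.2209 = 0.7791
φ_{22} = 0.5461 / 0.7791 = 0.701

0.701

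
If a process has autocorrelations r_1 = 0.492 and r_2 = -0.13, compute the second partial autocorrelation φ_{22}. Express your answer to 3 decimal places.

φ_{22} = (r_2 − r_1²) / (1 − r_1²)
r_1² = (0.492)² = 0.242064
Numerator = -0.13 − 0.2421 = -0.3721; denominator = 1 − 0.2421 = 0.7579
φ_{22} = -0.3721 / 0.7579 = -0.491

-0.491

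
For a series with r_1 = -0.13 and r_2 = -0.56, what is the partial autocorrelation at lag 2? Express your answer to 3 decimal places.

φ_{22} = (r_2 − r_1²) / (1 − r_1²)
r_1² = (-0.13)² = 0.0169
Numerator = -0.56 − 0.0169 = -0.5769; denominator = 1 − 0.0169 = 0.9831
φ_{22} = -0.5769 / 0.9831 = -0.587

-0.587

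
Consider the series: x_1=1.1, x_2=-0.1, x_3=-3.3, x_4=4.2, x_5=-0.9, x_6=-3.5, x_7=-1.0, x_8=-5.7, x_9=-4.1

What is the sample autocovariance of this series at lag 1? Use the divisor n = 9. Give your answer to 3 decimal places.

Mean x̄ = (1.1 − 0.1 − 3.3 + 4.2 − 0.9 − 3.5 − 1.0 − 5.7 − 4.1)/9 = -1.4778
Σ_{t=1}^{8}(x_t−x̄)(x_{t+1}−x̄) = 0.8951
γ_1 = 0.8951 / 9 = 0.099

0.099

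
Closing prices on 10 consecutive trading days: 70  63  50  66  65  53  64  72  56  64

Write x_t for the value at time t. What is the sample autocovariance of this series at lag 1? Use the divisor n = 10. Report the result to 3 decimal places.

Mean x̄ = (70 + 63 + 50 + 66 + 65 + 53 + 64 + 72 + 56 + 64)/10 = 62.3000
Σ_{t=1}^{9}(x_t−x̄)(x_{t+1}−x̄) = -134.9900
γ_1 = -134.9900 / 10 = -13.499

-13.499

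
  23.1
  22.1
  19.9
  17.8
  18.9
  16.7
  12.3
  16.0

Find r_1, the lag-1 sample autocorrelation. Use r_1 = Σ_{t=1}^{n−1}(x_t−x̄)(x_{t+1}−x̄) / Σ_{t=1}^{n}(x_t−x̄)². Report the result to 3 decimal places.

0.542

Mean x̄ = (23.1 + 22.1 + 19.9 + 17.8 + 18.9 + 16.7 + 12.3 + 16.0)/8 = 18.3500
Deviations from mean: 4.7500, 3.7500, 1.5500, -0.5500, 0.5500, -1.6500, -6.0500, -2.3500
Numerator Σ_{t=1}^{7}(x_t−x̄)(x_{t+1}−x̄) = 45.7625
Denominator Σ(x_t−x̄)² = 84.4800
r_1 = 45.7625 / 84.4800 = 0.542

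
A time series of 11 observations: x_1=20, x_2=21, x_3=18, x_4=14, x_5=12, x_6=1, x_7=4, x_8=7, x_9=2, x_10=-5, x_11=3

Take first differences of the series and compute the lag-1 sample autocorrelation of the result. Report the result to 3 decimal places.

-0.245

First differences Δx: 1, -3, -4, -2, -11, 3, 3, -5, -7, 8
Mean of differences = -1.7000
Numerator Σ(Δx_t−Δx̄)(Δx_{t+1}−Δx̄) = -68.0900
Denominator Σ(Δx_t−Δx̄)² = 278.1000
r_1(Δx) = -68.0900 / 278.1000 = -0.245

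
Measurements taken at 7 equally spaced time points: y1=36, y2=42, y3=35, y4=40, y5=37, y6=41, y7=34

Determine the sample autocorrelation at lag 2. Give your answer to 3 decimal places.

Mean ȳ = (36 + 42 + 35 + 40 + 37 + 41 + 34)/7 = 37.8571
Deviations from mean: -1.8571, 4.1429, -2.8571, 2.1429, -0.8571, 3.1429, -3.8571
Σ(y_t−ȳ)(y_{t+2}−ȳ) = (5.3061) + (8.8776) + (2.4490) + (6.7347) + (3.3061) = 26.6735
Denominator Σ(y_t−ȳ)² = 58.8571
r_2 = 26.6735 / 58.8571 = 0.453

0.453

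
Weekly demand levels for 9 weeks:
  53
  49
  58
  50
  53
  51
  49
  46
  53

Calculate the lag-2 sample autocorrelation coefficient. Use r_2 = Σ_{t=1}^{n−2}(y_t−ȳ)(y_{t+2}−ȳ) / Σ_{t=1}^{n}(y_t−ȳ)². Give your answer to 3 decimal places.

Mean ȳ = (53 + 49 + 58 + 50 + 53 + 51 + 49 + 46 + 53)/9 = 51.3333
Σ(y_t−ȳ)(y_{t+2}−ȳ) = (11.1111) + (3.1111) + (11.1111) + (0.4444) + (-3.8889) + (1.7778) + (-3.8889) = 19.7778
Denominator Σ(y_t−ȳ)² = 94.0000
r_2 = 19.7778 / 94.0000 = 0.210

0.210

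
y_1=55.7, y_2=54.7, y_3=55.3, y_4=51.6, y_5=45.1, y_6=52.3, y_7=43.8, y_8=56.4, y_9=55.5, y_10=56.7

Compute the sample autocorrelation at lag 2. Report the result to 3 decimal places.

0.217

Mean ȳ = (55.7 + 54.7 + 55.3 + 51.6 + 45.1 + 52.3 + 43.8 + 56.4 + 55.5 + 56.7)/10 = 52.7100
Numerator Σ_{t=1}^{8}(y_t−ȳ)(y_{t+2}−ȳ) = 42.4368
Denominator Σ(y_t−ȳ)² = 195.6290
r_2 = 42.4368 / 195.6290 = 0.217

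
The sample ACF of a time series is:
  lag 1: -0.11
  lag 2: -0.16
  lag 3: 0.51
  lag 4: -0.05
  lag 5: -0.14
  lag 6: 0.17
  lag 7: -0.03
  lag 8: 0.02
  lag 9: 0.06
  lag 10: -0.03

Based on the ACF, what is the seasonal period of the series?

3

The largest autocorrelation is r_3 = 0.51, with a weaker echo at lag 6 (0.17); the remaining lags stay at or below 0.06.
The dominant spike at lag 3 indicates a seasonal period of 3.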